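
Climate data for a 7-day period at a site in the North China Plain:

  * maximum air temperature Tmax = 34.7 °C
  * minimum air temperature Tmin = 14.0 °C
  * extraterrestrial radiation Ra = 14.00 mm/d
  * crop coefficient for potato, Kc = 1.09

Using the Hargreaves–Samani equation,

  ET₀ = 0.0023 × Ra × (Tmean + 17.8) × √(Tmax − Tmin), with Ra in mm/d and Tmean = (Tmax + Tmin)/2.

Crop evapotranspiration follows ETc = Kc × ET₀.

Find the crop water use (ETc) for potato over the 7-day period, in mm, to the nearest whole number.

Tmean = (34.7 + 14.0)/2 = 24.35 °C
ET₀ = 0.0023 × 14.00 × (24.35 + 17.8) × √20.7 = 0.0023 × 14.00 × 42.15 × 4.5497 = 6.1750 mm/d
ETc = Kc × ET₀ = 1.09 × 6.1750 = 6.7308 mm/d
Over 7 days: 6.7308 × 7 = 47.116 mm

47 mm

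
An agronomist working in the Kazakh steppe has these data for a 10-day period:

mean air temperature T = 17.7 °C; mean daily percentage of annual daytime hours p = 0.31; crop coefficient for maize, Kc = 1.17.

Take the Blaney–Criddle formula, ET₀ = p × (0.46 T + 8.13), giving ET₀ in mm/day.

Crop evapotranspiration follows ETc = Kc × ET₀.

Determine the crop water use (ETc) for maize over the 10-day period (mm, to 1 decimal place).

ET₀ = 0.31 × (0.46 × 17.7 + 8.13) = 0.31 × 16.272 = 5.0443 mm/d
ETc = Kc × ET₀ = 1.17 × 5.0443 = 5.9018 mm/d
Over 10 days: 5.9018 × 10 = 59.018 mm

59.0 mm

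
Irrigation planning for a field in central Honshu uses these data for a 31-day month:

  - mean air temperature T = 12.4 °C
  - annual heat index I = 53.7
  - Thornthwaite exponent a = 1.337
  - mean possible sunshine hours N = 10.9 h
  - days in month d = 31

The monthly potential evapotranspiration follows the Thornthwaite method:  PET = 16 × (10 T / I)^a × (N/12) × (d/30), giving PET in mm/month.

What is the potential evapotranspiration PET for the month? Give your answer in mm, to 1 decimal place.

10T/I = 10 × 12.4 / 53.7 = 2.3091
(10T/I)^a = 2.3091^1.337 = 3.0614
Uncorrected PET = 16 × 3.0614 = 48.982 mm
Correction = (N/12)(d/30) = (10.9/12)(31/30) = 0.9386
PET = 48.982 × 0.9386 = 45.975 mm/month

46.0 mm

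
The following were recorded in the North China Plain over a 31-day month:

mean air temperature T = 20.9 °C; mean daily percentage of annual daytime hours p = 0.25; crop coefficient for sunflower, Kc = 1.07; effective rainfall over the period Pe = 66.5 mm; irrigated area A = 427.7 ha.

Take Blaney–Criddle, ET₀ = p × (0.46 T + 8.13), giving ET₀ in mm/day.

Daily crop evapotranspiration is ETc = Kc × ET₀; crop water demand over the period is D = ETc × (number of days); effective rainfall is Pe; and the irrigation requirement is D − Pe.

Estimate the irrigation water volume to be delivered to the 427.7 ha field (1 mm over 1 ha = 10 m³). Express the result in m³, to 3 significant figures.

ET₀ = 0.25 × (0.46 × 20.9 + 8.13) = 0.25 × 17.744 = 4.4360 mm/d
ETc = Kc × ET₀ = 1.07 × 4.4360 = 4.7465 mm/d
Crop demand D = ETc × 31 d = 4.7465 × 31 = 147.142 mm
D − Pe = 147.142 − 66.5 = 80.642 mm
Volume = 80.642 mm × 427.7 ha × 10 = 344905.8 m³

345000 m³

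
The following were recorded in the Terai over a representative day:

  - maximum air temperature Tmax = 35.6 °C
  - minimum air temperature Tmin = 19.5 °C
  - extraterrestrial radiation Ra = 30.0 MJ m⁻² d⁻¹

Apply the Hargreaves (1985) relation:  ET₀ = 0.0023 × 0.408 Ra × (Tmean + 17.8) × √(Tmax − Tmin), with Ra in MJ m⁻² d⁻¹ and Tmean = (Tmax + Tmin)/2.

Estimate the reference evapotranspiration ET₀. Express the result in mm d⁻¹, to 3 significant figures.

5.12 mm d⁻¹

Tmean = (35.6 + 19.5)/2 = 27.55 °C
0.408 Ra = 0.408 × 30.0 = 12.2400 mm/d equivalent
ET₀ = 0.0023 × 12.2400 × (27.55 + 17.8) × √16.1 = 0.0023 × 12.2400 × 45.35 × 4.0125 = 5.1227 mm/d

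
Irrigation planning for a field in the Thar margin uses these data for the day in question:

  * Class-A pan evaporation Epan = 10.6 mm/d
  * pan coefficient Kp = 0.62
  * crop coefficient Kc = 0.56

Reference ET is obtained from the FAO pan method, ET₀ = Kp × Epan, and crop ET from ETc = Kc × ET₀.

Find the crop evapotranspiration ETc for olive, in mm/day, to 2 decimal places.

ET₀ = 0.62 × 10.6 = 6.5720 mm/d
ETc = Kc × ET₀ = 0.56 × 6.5720 = 3.6803 mm/d

3.68 mm/day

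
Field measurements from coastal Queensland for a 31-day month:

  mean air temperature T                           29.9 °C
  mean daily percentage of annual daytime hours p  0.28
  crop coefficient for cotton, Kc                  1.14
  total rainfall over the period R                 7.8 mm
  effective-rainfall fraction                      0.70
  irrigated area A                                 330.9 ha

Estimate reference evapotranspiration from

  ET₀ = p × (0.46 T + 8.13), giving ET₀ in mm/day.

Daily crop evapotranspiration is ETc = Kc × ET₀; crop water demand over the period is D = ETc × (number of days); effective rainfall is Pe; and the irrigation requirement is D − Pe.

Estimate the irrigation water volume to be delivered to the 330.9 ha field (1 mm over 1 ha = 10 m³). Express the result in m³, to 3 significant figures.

698000 m³

ET₀ = 0.28 × (0.46 × 29.9 + 8.13) = 0.28 × 21.884 = 6.1275 mm/d
ETc = Kc × ET₀ = 1.14 × 6.1275 = 6.9854 mm/d
Crop demand D = ETc × 31 d = 6.9854 × 31 = 216.547 mm
Pe = 0.70 × 7.8 = 5.460 mm
D − Pe = 216.547 − 5.460 = 211.087 mm
Volume = 211.087 mm × 330.9 ha × 10 = 698486.9 m³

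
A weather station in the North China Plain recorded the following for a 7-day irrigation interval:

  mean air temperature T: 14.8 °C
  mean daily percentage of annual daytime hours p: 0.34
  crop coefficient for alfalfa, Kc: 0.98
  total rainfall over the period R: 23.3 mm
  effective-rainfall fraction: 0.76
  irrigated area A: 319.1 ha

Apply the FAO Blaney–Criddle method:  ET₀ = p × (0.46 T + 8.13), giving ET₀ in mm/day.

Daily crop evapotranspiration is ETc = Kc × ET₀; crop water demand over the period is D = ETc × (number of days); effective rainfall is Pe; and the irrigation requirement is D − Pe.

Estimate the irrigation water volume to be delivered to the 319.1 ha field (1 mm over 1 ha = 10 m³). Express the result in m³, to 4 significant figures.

ET₀ = 0.34 × (0.46 × 14.8 + 8.13) = 0.34 × 14.938 = 5.0789 mm/d
ETc = Kc × ET₀ = 0.98 × 5.0789 = 4.9773 mm/d
Crop demand D = ETc × 7 d = 4.9773 × 7 = 34.841 mm
Pe = 0.76 × 23.3 = 17.708 mm
D − Pe = 34.841 − 17.708 = 17.133 mm
Volume = 17.133 mm × 319.1 ha × 10 = 54671.4 m³

54670 m³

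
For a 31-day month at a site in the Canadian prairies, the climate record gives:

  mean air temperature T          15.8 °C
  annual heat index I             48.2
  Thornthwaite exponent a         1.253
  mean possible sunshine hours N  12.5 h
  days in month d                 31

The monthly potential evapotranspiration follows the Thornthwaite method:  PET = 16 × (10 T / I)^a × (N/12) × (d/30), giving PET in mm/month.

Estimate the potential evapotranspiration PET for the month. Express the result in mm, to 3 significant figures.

76.2 mm

10T/I = 10 × 15.8 / 48.2 = 3.2780
(10T/I)^a = 3.2780^1.253 = 4.4265
Uncorrected PET = 16 × 4.4265 = 70.824 mm
Correction = (N/12)(d/30) = (12.5/12)(31/30) = 1.0764
PET = 70.824 × 1.0764 = 76.235 mm/month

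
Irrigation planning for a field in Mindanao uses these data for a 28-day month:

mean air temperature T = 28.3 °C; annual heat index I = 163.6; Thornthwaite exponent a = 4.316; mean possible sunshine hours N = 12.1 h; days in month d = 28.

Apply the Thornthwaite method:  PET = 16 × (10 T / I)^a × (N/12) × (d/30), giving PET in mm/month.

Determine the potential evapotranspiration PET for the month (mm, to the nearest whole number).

160 mm

10T/I = 10 × 28.3 / 163.6 = 1.7298
(10T/I)^a = 1.7298^4.316 = 10.6461
Uncorrected PET = 16 × 10.6461 = 170.338 mm
Correction = (N/12)(d/30) = (12.1/12)(28/30) = 0.9411
PET = 170.338 × 0.9411 = 160.305 mm/month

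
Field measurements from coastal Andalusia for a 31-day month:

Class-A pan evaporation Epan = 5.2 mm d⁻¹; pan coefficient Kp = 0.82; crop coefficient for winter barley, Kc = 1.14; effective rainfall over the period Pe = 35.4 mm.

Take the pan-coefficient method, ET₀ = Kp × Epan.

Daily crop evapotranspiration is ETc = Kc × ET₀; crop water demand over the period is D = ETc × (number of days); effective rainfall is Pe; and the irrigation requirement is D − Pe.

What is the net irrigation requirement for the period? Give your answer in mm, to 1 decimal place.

ET₀ = 0.82 × 5.2 = 4.2640 mm/d
ETc = Kc × ET₀ = 1.14 × 4.2640 = 4.8610 mm/d
Crop demand D = ETc × 31 d = 4.8610 × 31 = 150.691 mm
D − Pe = 150.691 − 35.4 = 115.291 mm

115.3 mm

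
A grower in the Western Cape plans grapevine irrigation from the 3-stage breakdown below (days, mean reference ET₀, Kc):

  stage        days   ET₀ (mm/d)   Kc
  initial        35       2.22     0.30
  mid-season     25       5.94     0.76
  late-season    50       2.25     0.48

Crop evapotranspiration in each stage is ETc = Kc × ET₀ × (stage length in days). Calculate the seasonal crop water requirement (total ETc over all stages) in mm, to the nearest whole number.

190 mm

initial: 0.30 × 2.22 × 35 = 23.31 mm
mid-season: 0.76 × 5.94 × 25 = 112.86 mm
late-season: 0.48 × 2.25 × 50 = 54.00 mm
Seasonal total = 190.17 mm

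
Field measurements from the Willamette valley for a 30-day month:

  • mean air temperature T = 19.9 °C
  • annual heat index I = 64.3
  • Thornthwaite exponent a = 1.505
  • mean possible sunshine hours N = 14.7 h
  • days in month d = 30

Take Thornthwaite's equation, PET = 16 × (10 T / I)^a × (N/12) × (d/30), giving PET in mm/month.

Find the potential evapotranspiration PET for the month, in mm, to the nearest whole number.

107 mm

10T/I = 10 × 19.9 / 64.3 = 3.0949
(10T/I)^a = 3.0949^1.505 = 5.4755
Uncorrected PET = 16 × 5.4755 = 87.608 mm
Correction = (N/12)(d/30) = (14.7/12)(30/30) = 1.2250
PET = 87.608 × 1.2250 = 107.320 mm/month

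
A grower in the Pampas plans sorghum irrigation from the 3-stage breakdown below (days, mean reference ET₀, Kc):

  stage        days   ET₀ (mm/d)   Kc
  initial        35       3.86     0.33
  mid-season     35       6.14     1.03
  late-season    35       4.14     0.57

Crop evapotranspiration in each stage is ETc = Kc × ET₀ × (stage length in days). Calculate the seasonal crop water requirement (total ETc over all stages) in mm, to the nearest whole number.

349 mm

initial: 0.33 × 3.86 × 35 = 44.58 mm
mid-season: 1.03 × 6.14 × 35 = 221.35 mm
late-season: 0.57 × 4.14 × 35 = 82.59 mm
Seasonal total = 348.52 mm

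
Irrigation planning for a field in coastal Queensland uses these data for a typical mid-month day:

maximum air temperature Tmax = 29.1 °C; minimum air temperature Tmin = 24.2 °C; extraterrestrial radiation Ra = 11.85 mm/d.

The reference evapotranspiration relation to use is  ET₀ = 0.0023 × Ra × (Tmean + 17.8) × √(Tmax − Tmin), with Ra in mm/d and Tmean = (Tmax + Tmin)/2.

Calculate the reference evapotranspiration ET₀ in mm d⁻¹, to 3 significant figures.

2.68 mm d⁻¹

Tmean = (29.1 + 24.2)/2 = 26.65 °C
ET₀ = 0.0023 × 11.85 × (26.65 + 17.8) × √4.9 = 0.0023 × 11.85 × 44.45 × 2.2136 = 2.6817 mm/d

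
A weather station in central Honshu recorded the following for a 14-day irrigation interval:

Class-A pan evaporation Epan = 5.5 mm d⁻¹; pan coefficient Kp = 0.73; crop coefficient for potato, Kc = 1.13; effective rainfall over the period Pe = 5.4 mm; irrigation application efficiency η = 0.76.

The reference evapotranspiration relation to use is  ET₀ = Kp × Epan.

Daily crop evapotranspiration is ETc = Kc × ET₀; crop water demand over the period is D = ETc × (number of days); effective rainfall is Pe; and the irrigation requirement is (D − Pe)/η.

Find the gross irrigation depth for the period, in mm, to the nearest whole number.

76 mm

ET₀ = 0.73 × 5.5 = 4.0150 mm/d
ETc = Kc × ET₀ = 1.13 × 4.0150 = 4.5370 mm/d
Crop demand D = ETc × 14 d = 4.5370 × 14 = 63.518 mm
D − Pe = 63.518 − 5.4 = 58.118 mm
Gross irrigation = 58.118 / 0.76 = 76.471 mm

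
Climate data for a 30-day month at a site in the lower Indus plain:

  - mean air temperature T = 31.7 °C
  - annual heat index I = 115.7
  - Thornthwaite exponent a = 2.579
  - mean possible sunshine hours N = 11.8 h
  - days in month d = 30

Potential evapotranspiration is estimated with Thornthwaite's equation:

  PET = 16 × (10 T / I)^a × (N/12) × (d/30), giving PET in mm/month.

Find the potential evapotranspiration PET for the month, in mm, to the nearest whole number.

212 mm

10T/I = 10 × 31.7 / 115.7 = 2.7398
(10T/I)^a = 2.7398^2.579 = 13.4548
Uncorrected PET = 16 × 13.4548 = 215.277 mm
Correction = (N/12)(d/30) = (11.8/12)(30/30) = 0.9833
PET = 215.277 × 0.9833 = 211.682 mm/month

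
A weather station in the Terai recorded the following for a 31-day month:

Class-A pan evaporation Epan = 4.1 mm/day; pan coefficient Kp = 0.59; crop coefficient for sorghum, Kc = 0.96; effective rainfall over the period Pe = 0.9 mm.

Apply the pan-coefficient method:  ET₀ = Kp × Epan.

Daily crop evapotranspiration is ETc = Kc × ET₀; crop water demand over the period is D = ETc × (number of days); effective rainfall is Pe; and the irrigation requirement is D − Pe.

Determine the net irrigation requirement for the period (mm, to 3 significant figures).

71.1 mm

ET₀ = 0.59 × 4.1 = 2.4190 mm/d
ETc = Kc × ET₀ = 0.96 × 2.4190 = 2.3222 mm/d
Crop demand D = ETc × 31 d = 2.3222 × 31 = 71.988 mm
D − Pe = 71.988 − 0.9 = 71.088 mm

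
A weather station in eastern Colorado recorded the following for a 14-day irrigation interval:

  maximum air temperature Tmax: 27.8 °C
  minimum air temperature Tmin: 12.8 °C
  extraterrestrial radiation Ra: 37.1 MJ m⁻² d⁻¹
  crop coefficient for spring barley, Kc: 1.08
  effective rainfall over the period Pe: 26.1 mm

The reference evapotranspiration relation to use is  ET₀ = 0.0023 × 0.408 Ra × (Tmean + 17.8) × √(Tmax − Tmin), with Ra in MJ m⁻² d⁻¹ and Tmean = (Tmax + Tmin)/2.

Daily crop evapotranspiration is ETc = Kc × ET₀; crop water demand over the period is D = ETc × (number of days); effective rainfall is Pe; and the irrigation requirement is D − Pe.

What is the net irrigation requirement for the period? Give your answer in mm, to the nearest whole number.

Tmean = (27.8 + 12.8)/2 = 20.30 °C
0.408 Ra = 0.408 × 37.1 = 15.1368 mm/d equivalent
ET₀ = 0.0023 × 15.1368 × (20.30 + 17.8) × √15.0 = 0.0023 × 15.1368 × 38.10 × 3.8730 = 5.1373 mm/d
ETc = Kc × ET₀ = 1.08 × 5.1373 = 5.5483 mm/d
Crop demand D = ETc × 14 d = 5.5483 × 14 = 77.676 mm
D − Pe = 77.676 − 26.1 = 51.576 mm

52 mm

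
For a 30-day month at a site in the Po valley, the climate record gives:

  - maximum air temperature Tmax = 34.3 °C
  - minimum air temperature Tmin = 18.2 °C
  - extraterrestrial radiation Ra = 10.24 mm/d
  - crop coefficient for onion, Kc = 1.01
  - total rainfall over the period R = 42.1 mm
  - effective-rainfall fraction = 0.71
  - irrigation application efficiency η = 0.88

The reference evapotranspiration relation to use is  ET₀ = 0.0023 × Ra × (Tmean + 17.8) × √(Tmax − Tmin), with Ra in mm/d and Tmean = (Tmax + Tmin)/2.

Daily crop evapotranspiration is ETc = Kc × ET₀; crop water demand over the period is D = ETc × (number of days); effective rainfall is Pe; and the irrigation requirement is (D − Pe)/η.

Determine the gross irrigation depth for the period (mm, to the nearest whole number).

109 mm

Tmean = (34.3 + 18.2)/2 = 26.25 °C
ET₀ = 0.0023 × 10.24 × (26.25 + 17.8) × √16.1 = 0.0023 × 10.24 × 44.05 × 4.0125 = 4.1628 mm/d
ETc = Kc × ET₀ = 1.01 × 4.1628 = 4.2044 mm/d
Crop demand D = ETc × 30 d = 4.2044 × 30 = 126.132 mm
Pe = 0.71 × 42.1 = 29.891 mm
D − Pe = 126.132 − 29.891 = 96.241 mm
Gross irrigation = 96.241 / 0.88 = 109.365 mm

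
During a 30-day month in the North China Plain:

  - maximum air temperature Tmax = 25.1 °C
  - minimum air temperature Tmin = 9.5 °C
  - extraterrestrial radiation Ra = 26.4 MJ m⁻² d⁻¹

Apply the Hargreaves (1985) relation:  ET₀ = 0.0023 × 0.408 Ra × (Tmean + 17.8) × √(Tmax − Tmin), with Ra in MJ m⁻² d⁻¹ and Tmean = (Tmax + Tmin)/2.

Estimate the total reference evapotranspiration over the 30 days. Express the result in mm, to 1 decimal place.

Tmean = (25.1 + 9.5)/2 = 17.30 °C
0.408 Ra = 0.408 × 26.4 = 10.7712 mm/d equivalent
ET₀ = 0.0023 × 10.7712 × (17.30 + 17.8) × √15.6 = 0.0023 × 10.7712 × 35.10 × 3.9497 = 3.4345 mm/d
Over 30 days: 3.4345 × 30 = 103.035 mm

103.0 mm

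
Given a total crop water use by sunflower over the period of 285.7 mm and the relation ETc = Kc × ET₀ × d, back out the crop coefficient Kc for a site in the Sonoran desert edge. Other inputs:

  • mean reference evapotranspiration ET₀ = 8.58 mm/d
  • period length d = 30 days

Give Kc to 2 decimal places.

1.11

ETc = Kc × ET₀ × d  ⇒  Kc = ETc / (ET₀ × d)
Kc = 285.7 / (8.58 × 30) = 285.7 / 257.40 = 1.1099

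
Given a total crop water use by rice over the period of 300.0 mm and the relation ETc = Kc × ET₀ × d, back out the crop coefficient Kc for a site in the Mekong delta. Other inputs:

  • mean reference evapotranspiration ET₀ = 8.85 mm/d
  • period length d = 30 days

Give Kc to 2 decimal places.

1.13

ETc = Kc × ET₀ × d  ⇒  Kc = ETc / (ET₀ × d)
Kc = 300.0 / (8.85 × 30) = 300.0 / 265.50 = 1.1299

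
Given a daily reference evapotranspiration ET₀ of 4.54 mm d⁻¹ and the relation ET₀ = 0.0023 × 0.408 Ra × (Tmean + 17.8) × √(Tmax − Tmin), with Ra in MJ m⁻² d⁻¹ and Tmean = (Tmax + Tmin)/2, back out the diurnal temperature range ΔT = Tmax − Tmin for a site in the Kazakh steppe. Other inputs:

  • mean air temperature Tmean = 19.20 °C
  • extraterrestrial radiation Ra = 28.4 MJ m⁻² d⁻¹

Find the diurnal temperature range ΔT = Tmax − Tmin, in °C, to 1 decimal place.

21.2 °C

√ΔT = ET₀ / [0.0023 × 0.408 × Ra × (Tmean+17.8)] = 4.54 / (0.0023 × 11.5872 × 37.00) = 4.6041
ΔT = 4.6041² = 21.198 °C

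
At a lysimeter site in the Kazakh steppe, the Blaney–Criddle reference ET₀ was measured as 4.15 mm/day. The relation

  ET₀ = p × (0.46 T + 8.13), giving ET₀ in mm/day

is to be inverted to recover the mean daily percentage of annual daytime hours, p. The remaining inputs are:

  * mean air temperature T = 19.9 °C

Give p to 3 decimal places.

p = ET₀ / (0.46 T + 8.13) = 4.15 / (0.46 × 19.9 + 8.13) = 4.15 / 17.284 = 0.2401

0.240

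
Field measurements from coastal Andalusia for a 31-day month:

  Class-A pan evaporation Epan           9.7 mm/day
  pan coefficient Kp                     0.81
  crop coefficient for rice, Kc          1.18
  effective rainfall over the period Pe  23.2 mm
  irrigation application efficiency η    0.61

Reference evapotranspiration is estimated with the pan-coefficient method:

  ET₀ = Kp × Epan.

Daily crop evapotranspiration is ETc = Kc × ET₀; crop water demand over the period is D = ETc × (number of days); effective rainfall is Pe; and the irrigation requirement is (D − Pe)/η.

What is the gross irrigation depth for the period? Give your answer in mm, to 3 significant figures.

ET₀ = 0.81 × 9.7 = 7.8570 mm/d
ETc = Kc × ET₀ = 1.18 × 7.8570 = 9.2713 mm/d
Crop demand D = ETc × 31 d = 9.2713 × 31 = 287.410 mm
D − Pe = 287.410 − 23.2 = 264.210 mm
Gross irrigation = 264.210 / 0.61 = 433.131 mm

433 mm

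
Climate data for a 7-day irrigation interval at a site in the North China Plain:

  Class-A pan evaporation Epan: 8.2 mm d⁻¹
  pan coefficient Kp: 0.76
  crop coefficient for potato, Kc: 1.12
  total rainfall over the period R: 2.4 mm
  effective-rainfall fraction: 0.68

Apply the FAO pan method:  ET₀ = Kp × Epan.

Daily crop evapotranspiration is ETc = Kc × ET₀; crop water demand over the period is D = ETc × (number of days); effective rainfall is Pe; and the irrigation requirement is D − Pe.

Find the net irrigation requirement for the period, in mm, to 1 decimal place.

47.2 mm

ET₀ = 0.76 × 8.2 = 6.2320 mm/d
ETc = Kc × ET₀ = 1.12 × 6.2320 = 6.9798 mm/d
Crop demand D = ETc × 7 d = 6.9798 × 7 = 48.859 mm
Pe = 0.68 × 2.4 = 1.632 mm
D − Pe = 48.859 − 1.632 = 47.227 mm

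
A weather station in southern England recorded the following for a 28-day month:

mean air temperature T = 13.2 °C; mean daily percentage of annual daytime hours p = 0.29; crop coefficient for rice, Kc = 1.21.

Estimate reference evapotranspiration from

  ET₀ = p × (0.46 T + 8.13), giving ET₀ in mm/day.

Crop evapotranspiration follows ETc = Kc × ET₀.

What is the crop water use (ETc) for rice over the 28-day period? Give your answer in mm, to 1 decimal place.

139.5 mm

ET₀ = 0.29 × (0.46 × 13.2 + 8.13) = 0.29 × 14.202 = 4.1186 mm/d
ETc = Kc × ET₀ = 1.21 × 4.1186 = 4.9835 mm/d
Over 28 days: 4.9835 × 28 = 139.538 mm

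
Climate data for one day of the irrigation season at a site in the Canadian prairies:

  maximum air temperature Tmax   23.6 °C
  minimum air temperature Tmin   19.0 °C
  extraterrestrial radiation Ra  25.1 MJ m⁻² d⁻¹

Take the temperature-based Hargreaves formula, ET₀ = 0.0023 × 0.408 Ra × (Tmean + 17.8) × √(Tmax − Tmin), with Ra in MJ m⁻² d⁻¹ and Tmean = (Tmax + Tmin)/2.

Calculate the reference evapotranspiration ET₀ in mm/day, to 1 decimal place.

Tmean = (23.6 + 19.0)/2 = 21.30 °C
0.408 Ra = 0.408 × 25.1 = 10.2408 mm/d equivalent
ET₀ = 0.0023 × 10.2408 × (21.30 + 17.8) × √4.6 = 0.0023 × 10.2408 × 39.10 × 2.1448 = 1.9753 mm/d

2.0 mm/day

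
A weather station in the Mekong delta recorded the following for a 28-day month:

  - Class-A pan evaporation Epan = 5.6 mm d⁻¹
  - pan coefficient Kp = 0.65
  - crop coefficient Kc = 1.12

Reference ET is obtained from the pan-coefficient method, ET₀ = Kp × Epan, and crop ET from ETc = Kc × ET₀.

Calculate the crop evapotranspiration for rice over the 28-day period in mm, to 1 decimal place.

114.2 mm

ET₀ = 0.65 × 5.6 = 3.6400 mm/d
ETc = Kc × ET₀ = 1.12 × 3.6400 = 4.0768 mm/d
Over 28 days: 4.0768 × 28 = 114.150 mm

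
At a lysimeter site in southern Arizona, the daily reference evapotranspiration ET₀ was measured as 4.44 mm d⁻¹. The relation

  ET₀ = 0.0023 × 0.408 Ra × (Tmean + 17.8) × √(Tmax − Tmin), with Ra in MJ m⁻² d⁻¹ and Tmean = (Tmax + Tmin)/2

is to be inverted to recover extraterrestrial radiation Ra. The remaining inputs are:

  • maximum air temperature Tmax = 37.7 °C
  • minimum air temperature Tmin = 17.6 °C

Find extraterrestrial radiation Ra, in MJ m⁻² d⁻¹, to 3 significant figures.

Tmean = (37.7+17.6)/2 = 27.65 °C; ΔT = 20.1
Ra = ET₀ / [0.0023 × 0.408 × (Tmean+17.8) × √ΔT]
   = 4.44 / (0.0023 × 0.408 × 45.45 × 4.4833) = 23.220 MJ m⁻² d⁻¹

23.2 MJ m⁻² d⁻¹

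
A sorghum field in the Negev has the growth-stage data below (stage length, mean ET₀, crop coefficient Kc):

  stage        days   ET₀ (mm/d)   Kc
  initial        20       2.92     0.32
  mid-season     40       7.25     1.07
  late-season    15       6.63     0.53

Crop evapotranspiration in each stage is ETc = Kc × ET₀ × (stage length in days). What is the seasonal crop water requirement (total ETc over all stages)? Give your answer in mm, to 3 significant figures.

initial: 0.32 × 2.92 × 20 = 18.69 mm
mid-season: 1.07 × 7.25 × 40 = 310.30 mm
late-season: 0.53 × 6.63 × 15 = 52.71 mm
Seasonal total = 381.70 mm

382 mm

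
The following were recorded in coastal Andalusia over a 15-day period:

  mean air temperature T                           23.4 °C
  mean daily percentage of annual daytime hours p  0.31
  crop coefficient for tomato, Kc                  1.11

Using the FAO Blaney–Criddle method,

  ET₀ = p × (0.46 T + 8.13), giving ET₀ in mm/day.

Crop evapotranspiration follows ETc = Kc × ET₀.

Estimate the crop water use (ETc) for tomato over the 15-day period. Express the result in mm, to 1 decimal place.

97.5 mm

ET₀ = 0.31 × (0.46 × 23.4 + 8.13) = 0.31 × 18.894 = 5.8571 mm/d
ETc = Kc × ET₀ = 1.11 × 5.8571 = 6.5014 mm/d
Over 15 days: 6.5014 × 15 = 97.521 mm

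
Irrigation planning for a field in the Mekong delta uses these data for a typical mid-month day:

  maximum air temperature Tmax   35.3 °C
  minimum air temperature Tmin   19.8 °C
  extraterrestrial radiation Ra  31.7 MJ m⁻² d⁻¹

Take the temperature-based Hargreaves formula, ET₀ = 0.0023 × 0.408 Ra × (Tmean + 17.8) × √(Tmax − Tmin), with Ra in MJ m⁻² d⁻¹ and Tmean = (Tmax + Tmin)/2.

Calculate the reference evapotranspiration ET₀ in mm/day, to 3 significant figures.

5.31 mm/day

Tmean = (35.3 + 19.8)/2 = 27.55 °C
0.408 Ra = 0.408 × 31.7 = 12.9336 mm/d equivalent
ET₀ = 0.0023 × 12.9336 × (27.55 + 17.8) × √15.5 = 0.0023 × 12.9336 × 45.35 × 3.9370 = 5.3112 mm/d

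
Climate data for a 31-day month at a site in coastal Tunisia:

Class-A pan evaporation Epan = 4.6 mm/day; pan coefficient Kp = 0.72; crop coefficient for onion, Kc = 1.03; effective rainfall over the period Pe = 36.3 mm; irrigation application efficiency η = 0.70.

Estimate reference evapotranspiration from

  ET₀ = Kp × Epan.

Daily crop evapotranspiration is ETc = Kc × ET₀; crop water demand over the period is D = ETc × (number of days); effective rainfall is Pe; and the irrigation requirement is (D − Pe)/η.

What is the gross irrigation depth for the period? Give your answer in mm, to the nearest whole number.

99 mm

ET₀ = 0.72 × 4.6 = 3.3120 mm/d
ETc = Kc × ET₀ = 1.03 × 3.3120 = 3.4114 mm/d
Crop demand D = ETc × 31 d = 3.4114 × 31 = 105.753 mm
D − Pe = 105.753 − 36.3 = 69.453 mm
Gross irrigation = 69.453 / 0.70 = 99.219 mm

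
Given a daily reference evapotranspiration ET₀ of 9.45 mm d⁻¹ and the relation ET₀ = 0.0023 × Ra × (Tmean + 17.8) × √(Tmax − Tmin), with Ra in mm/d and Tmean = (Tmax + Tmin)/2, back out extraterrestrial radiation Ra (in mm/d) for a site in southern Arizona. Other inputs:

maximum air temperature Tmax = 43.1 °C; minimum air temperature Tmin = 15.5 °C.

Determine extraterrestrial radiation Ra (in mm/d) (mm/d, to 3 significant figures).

16.6 mm/d

Tmean = 29.30 °C; √ΔT = 5.2536
Ra = ET₀ / [0.0023 × (Tmean+17.8) × √ΔT] = 9.45 / (0.0023 × 47.10 × 5.2536) = 16.605 mm/d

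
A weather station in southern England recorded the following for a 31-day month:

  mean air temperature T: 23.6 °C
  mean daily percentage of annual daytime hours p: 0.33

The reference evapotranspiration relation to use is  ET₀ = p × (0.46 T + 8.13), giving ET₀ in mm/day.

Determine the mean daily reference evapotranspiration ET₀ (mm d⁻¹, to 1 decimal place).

ET₀ = 0.33 × (0.46 × 23.6 + 8.13) = 0.33 × 18.986 = 6.2654 mm/d

6.3 mm d⁻¹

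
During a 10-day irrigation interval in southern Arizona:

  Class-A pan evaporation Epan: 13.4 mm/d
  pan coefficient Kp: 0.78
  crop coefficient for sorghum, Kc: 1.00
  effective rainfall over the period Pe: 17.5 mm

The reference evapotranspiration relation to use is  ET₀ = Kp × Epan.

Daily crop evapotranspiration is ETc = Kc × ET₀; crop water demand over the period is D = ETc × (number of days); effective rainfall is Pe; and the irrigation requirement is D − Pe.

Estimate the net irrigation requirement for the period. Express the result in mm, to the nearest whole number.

ET₀ = 0.78 × 13.4 = 10.4520 mm/d
ETc = Kc × ET₀ = 1.00 × 10.4520 = 10.4520 mm/d
Crop demand D = ETc × 10 d = 10.4520 × 10 = 104.520 mm
D − Pe = 104.520 − 17.5 = 87.020 mm

87 mm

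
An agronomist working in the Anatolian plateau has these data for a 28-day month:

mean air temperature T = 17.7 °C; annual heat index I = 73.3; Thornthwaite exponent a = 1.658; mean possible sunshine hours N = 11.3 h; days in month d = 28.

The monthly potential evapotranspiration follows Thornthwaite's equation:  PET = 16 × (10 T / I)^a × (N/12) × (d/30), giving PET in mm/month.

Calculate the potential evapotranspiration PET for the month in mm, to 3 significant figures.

60.7 mm

10T/I = 10 × 17.7 / 73.3 = 2.4147
(10T/I)^a = 2.4147^1.658 = 4.3131
Uncorrected PET = 16 × 4.3131 = 69.010 mm
Correction = (N/12)(d/30) = (11.3/12)(28/30) = 0.8789
PET = 69.010 × 0.8789 = 60.653 mm/month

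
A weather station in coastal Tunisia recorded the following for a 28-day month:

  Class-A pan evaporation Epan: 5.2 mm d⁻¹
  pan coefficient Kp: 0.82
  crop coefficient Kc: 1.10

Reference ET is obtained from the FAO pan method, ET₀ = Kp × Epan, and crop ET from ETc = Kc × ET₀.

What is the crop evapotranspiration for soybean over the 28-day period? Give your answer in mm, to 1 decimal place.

ET₀ = 0.82 × 5.2 = 4.2640 mm/d
ETc = Kc × ET₀ = 1.10 × 4.2640 = 4.6904 mm/d
Over 28 days: 4.6904 × 28 = 131.331 mm

131.3 mm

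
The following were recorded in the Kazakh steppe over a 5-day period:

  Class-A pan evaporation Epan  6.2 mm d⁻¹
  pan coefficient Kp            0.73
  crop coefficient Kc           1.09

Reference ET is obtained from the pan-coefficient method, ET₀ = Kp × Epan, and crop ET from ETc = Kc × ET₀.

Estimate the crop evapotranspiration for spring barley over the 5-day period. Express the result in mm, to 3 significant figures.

ET₀ = 0.73 × 6.2 = 4.5260 mm/d
ETc = Kc × ET₀ = 1.09 × 4.5260 = 4.9333 mm/d
Over 5 days: 4.9333 × 5 = 24.667 mm

24.7 mm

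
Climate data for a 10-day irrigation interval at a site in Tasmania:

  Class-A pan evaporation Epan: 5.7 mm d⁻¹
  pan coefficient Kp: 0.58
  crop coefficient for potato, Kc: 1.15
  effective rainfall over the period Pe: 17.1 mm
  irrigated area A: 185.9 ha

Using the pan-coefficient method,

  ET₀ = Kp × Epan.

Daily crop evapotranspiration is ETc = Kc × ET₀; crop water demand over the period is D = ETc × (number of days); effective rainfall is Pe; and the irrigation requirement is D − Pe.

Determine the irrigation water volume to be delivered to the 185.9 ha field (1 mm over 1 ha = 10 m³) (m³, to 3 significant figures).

ET₀ = 0.58 × 5.7 = 3.3060 mm/d
ETc = Kc × ET₀ = 1.15 × 3.3060 = 3.8019 mm/d
Crop demand D = ETc × 10 d = 3.8019 × 10 = 38.019 mm
D − Pe = 38.019 − 17.1 = 20.919 mm
Volume = 20.919 mm × 185.9 ha × 10 = 38888.4 m³

38900 m³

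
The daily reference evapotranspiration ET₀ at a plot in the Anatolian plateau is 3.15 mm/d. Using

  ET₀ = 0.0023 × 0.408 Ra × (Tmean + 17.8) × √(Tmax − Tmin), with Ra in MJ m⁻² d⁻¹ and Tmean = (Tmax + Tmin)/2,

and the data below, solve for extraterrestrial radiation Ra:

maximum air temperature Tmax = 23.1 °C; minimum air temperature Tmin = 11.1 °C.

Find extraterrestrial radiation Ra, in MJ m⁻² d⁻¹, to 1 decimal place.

Tmean = (23.1+11.1)/2 = 17.10 °C; ΔT = 12.0
Ra = ET₀ / [0.0023 × 0.408 × (Tmean+17.8) × √ΔT]
   = 3.15 / (0.0023 × 0.408 × 34.90 × 3.4641) = 27.766 MJ m⁻² d⁻¹

27.8 MJ m⁻² d⁻¹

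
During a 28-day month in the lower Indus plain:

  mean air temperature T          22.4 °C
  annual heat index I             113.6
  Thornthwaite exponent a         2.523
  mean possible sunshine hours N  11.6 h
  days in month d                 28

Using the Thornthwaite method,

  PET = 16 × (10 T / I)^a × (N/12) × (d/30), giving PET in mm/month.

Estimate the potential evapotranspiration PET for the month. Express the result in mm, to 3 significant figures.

80.1 mm

10T/I = 10 × 22.4 / 113.6 = 1.9718
(10T/I)^a = 1.9718^2.523 = 5.5455
Uncorrected PET = 16 × 5.5455 = 88.728 mm
Correction = (N/12)(d/30) = (11.6/12)(28/30) = 0.9022
PET = 88.728 × 0.9022 = 80.050 mm/month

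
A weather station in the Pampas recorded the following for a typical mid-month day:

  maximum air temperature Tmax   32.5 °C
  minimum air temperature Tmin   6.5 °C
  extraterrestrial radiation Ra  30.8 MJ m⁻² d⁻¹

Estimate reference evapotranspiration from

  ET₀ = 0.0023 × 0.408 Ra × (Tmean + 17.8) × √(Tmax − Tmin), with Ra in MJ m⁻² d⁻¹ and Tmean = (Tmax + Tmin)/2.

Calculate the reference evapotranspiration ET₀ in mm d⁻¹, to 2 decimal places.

Tmean = (32.5 + 6.5)/2 = 19.50 °C
0.408 Ra = 0.408 × 30.8 = 12.5664 mm/d equivalent
ET₀ = 0.0023 × 12.5664 × (19.50 + 17.8) × √26.0 = 0.0023 × 12.5664 × 37.30 × 5.0990 = 5.4971 mm/d

5.50 mm d⁻¹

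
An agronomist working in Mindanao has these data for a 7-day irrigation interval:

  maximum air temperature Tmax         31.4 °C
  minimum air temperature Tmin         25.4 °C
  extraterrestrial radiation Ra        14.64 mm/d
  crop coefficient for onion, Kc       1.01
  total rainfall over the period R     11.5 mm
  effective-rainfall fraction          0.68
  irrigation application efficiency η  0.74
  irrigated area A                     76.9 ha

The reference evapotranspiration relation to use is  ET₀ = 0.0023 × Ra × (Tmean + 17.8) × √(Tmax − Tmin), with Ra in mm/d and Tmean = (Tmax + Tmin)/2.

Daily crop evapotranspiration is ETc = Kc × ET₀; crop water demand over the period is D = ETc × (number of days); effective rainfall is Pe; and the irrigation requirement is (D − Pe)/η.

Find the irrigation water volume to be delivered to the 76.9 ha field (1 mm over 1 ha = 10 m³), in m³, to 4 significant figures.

Tmean = (31.4 + 25.4)/2 = 28.40 °C
ET₀ = 0.0023 × 14.64 × (28.40 + 17.8) × √6.0 = 0.0023 × 14.64 × 46.20 × 2.4495 = 3.8106 mm/d
ETc = Kc × ET₀ = 1.01 × 3.8106 = 3.8487 mm/d
Crop demand D = ETc × 7 d = 3.8487 × 7 = 26.941 mm
Pe = 0.68 × 11.5 = 7.820 mm
D − Pe = 26.941 − 7.820 = 19.121 mm
Gross irrigation = 19.121 / 0.74 = 25.839 mm
Volume = 25.839 mm × 76.9 ha × 10 = 19870.2 m³

19870 m³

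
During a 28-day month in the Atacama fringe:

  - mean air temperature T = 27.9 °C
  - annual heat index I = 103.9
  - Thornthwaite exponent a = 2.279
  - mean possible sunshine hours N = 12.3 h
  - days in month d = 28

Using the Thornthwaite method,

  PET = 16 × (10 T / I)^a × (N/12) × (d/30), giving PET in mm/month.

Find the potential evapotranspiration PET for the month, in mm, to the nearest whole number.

10T/I = 10 × 27.9 / 103.9 = 2.6853
(10T/I)^a = 2.6853^2.279 = 9.4989
Uncorrected PET = 16 × 9.4989 = 151.982 mm
Correction = (N/12)(d/30) = (12.3/12)(28/30) = 0.9567
PET = 151.982 × 0.9567 = 145.401 mm/month

145 mm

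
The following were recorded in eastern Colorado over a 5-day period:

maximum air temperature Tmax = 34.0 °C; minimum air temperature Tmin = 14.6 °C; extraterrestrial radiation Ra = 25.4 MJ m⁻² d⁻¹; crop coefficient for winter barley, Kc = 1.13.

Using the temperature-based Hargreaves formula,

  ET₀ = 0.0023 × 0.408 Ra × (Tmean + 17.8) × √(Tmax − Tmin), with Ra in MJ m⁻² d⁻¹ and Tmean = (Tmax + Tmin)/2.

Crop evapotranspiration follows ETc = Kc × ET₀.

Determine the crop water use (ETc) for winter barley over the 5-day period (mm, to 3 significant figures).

Tmean = (34.0 + 14.6)/2 = 24.30 °C
0.408 Ra = 0.408 × 25.4 = 10.3632 mm/d equivalent
ET₀ = 0.0023 × 10.3632 × (24.30 + 17.8) × √19.4 = 0.0023 × 10.3632 × 42.10 × 4.4045 = 4.4198 mm/d
ETc = Kc × ET₀ = 1.13 × 4.4198 = 4.9944 mm/d
Over 5 days: 4.9944 × 5 = 24.972 mm

25.0 mm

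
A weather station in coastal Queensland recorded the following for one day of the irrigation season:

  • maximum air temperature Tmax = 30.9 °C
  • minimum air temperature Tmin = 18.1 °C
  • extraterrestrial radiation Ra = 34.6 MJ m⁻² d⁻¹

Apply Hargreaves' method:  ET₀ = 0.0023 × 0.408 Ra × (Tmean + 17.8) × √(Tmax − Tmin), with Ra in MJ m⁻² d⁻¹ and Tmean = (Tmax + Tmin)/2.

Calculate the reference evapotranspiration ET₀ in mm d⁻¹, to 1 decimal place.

Tmean = (30.9 + 18.1)/2 = 24.50 °C
0.408 Ra = 0.408 × 34.6 = 14.1168 mm/d equivalent
ET₀ = 0.0023 × 14.1168 × (24.50 + 17.8) × √12.8 = 0.0023 × 14.1168 × 42.30 × 3.5777 = 4.9137 mm/d

4.9 mm d⁻¹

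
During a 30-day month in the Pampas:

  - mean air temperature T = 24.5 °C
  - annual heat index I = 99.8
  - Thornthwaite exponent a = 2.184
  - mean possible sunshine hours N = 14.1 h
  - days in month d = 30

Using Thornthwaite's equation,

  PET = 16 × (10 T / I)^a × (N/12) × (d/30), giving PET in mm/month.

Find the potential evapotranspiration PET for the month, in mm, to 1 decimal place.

133.7 mm

10T/I = 10 × 24.5 / 99.8 = 2.4549
(10T/I)^a = 2.4549^2.184 = 7.1094
Uncorrected PET = 16 × 7.1094 = 113.750 mm
Correction = (N/12)(d/30) = (14.1/12)(30/30) = 1.1750
PET = 113.750 × 1.1750 = 133.656 mm/month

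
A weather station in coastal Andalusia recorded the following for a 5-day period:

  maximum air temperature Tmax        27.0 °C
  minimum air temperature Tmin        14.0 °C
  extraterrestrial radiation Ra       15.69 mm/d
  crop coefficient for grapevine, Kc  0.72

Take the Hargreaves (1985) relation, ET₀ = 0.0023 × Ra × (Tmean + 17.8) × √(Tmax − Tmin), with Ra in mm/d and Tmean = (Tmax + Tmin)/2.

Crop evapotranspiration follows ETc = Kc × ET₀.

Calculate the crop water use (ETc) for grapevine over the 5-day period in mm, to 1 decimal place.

17.9 mm

Tmean = (27.0 + 14.0)/2 = 20.50 °C
ET₀ = 0.0023 × 15.69 × (20.50 + 17.8) × √13.0 = 0.0023 × 15.69 × 38.30 × 3.6056 = 4.9834 mm/d
ETc = Kc × ET₀ = 0.72 × 4.9834 = 3.5880 mm/d
Over 5 days: 3.5880 × 5 = 17.940 mm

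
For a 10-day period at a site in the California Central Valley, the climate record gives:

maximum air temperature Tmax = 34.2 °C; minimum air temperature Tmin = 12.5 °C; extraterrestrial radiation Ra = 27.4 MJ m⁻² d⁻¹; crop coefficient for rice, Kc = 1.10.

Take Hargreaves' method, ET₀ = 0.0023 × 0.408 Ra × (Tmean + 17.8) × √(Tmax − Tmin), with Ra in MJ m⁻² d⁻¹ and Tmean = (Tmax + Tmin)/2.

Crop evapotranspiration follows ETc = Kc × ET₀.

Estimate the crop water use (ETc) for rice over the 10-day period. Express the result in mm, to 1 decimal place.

54.2 mm

Tmean = (34.2 + 12.5)/2 = 23.35 °C
0.408 Ra = 0.408 × 27.4 = 11.1792 mm/d equivalent
ET₀ = 0.0023 × 11.1792 × (23.35 + 17.8) × √21.7 = 0.0023 × 11.1792 × 41.15 × 4.6583 = 4.9287 mm/d
ETc = Kc × ET₀ = 1.10 × 4.9287 = 5.4216 mm/d
Over 10 days: 5.4216 × 10 = 54.216 mm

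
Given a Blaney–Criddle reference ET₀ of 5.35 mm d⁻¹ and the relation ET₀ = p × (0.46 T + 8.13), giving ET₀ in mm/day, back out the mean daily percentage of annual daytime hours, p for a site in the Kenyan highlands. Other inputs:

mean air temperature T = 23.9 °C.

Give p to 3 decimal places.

0.280

p = ET₀ / (0.46 T + 8.13) = 5.35 / (0.46 × 23.9 + 8.13) = 5.35 / 19.124 = 0.2798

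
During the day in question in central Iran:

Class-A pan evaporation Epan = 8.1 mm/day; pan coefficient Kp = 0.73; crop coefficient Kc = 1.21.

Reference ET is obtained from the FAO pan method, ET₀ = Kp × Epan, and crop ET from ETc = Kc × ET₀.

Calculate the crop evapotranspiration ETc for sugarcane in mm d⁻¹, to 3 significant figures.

ET₀ = 0.73 × 8.1 = 5.9130 mm/d
ETc = Kc × ET₀ = 1.21 × 5.9130 = 7.1547 mm/d

7.15 mm d⁻¹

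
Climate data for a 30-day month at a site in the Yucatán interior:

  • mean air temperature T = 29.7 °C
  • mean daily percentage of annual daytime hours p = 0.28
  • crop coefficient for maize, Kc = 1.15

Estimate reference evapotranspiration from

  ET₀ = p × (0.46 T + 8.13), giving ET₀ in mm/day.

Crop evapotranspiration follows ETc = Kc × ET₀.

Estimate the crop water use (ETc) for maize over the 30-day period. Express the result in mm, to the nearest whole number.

ET₀ = 0.28 × (0.46 × 29.7 + 8.13) = 0.28 × 21.792 = 6.1018 mm/d
ETc = Kc × ET₀ = 1.15 × 6.1018 = 7.0171 mm/d
Over 30 days: 7.0171 × 30 = 210.513 mm

211 mm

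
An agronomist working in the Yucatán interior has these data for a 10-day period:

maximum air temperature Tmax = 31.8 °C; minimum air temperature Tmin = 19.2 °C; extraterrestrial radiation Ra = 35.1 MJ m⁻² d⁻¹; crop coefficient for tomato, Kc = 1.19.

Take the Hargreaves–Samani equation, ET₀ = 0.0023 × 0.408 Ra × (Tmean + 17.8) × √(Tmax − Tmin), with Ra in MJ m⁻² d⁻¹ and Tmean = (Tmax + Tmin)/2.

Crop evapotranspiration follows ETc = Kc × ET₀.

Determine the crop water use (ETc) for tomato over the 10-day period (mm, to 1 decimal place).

60.2 mm

Tmean = (31.8 + 19.2)/2 = 25.50 °C
0.408 Ra = 0.408 × 35.1 = 14.3208 mm/d equivalent
ET₀ = 0.0023 × 14.3208 × (25.50 + 17.8) × √12.6 = 0.0023 × 14.3208 × 43.30 × 3.5496 = 5.0625 mm/d
ETc = Kc × ET₀ = 1.19 × 5.0625 = 6.0244 mm/d
Over 10 days: 6.0244 × 10 = 60.244 mm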